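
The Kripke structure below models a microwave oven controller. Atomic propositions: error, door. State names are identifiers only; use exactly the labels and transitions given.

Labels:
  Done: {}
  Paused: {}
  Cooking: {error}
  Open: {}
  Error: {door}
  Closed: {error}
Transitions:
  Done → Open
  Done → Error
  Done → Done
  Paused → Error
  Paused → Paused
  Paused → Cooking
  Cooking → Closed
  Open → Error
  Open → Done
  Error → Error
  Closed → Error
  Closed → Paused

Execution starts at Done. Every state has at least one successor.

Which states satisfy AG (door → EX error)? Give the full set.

States satisfying door → EX error: {Done, Paused, Cooking, Open, Closed}.
States satisfying AG (door → EX error): ∅.

none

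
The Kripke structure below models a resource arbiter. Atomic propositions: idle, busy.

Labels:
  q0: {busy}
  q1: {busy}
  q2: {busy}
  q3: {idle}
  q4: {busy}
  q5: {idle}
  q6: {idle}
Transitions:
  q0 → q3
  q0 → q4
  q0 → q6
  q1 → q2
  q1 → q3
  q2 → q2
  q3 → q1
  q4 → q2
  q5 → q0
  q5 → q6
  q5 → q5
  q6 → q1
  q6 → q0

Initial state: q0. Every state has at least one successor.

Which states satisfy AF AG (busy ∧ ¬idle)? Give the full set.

{q2, q4}

States satisfying AG (busy ∧ ¬idle): {q2, q4}.
States satisfying AF AG (busy ∧ ¬idle): {q2, q4}.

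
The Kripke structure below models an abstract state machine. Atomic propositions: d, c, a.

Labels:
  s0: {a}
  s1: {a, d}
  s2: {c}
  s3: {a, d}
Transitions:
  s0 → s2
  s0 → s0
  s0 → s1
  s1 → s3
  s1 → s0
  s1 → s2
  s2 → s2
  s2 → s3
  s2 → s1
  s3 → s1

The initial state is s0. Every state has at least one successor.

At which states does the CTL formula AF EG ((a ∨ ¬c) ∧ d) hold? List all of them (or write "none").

{s1, s3}

States satisfying EG ((a ∨ ¬c) ∧ d): {s1, s3}.
States satisfying AF EG ((a ∨ ¬c) ∧ d): {s1, s3}.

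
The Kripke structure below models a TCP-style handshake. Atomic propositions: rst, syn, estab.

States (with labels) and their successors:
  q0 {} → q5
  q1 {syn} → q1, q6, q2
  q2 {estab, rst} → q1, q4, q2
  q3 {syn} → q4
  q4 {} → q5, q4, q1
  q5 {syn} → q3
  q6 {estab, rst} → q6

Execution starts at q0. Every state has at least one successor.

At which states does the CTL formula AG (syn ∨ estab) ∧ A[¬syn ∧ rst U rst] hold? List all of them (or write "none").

{q6}

States satisfying syn ∨ estab: {q1, q2, q3, q5, q6}.
States satisfying AG (syn ∨ estab): {q6}.
States satisfying ¬syn ∧ rst: {q2, q6}.
States satisfying rst: {q2, q6}.
States satisfying A[¬syn ∧ rst U rst]: {q2, q6}.
States satisfying AG (syn ∨ estab) ∧ A[¬syn ∧ rst U rst]: {q6}.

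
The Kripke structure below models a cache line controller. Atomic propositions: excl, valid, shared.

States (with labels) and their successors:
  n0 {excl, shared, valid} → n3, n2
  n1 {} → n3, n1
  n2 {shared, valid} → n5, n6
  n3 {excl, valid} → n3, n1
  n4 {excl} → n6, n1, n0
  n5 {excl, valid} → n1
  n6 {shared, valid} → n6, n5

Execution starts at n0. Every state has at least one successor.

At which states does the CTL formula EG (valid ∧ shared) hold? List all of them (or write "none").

States satisfying valid ∧ shared: {n0, n2, n6}.
States satisfying EG (valid ∧ shared): {n0, n2, n6}.

{n0, n2, n6}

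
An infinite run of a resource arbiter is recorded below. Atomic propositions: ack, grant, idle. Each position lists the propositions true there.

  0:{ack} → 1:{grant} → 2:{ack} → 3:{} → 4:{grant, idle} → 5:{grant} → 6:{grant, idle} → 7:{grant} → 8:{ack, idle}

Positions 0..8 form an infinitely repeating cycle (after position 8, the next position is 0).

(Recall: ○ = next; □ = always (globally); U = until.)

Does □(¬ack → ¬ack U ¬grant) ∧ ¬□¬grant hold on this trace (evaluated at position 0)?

¬ack → ¬ack U ¬grant holds at every position 0..8, and those are all positions ever visited, so □(¬ack → ¬ack U ¬grant) holds.
Positions where ¬ack holds: 1, 3, 4, 5, 6, 7.
Check ¬ack U ¬grant at each: 1→ok, 3→ok, 4→ok, 5→ok, 6→ok, 7→ok.
At position 0: □(¬ack → ¬ack U ¬grant) is true; ¬□¬grant is true; so □(¬ack → ¬ack U ¬grant) ∧ ¬□¬grant is true.

Yes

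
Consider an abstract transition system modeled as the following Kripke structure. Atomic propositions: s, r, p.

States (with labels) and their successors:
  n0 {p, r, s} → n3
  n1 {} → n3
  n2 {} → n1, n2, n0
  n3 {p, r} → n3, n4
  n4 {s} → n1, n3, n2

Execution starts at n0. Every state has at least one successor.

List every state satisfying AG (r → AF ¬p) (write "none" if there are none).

States satisfying r → AF ¬p: {n1, n2, n4}.
States satisfying AG (r → AF ¬p): ∅.

none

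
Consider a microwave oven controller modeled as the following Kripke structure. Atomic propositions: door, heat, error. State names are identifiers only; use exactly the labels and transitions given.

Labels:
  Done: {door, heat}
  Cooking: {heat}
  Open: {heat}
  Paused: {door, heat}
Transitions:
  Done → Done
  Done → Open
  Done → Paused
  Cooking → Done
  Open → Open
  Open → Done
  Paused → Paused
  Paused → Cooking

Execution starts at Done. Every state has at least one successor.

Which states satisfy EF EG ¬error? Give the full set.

{Done, Cooking, Open, Paused}

States satisfying EG ¬error: {Done, Cooking, Open, Paused}.
States satisfying EF EG ¬error: {Done, Cooking, Open, Paused}.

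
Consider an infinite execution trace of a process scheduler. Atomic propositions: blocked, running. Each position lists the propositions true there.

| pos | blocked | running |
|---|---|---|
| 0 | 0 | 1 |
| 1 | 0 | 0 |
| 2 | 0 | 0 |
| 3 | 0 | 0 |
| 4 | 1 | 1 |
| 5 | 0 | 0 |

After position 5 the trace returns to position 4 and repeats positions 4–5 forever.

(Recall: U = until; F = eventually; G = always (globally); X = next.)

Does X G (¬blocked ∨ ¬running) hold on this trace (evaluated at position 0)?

Violated

The position after 0 is 1; G (¬blocked ∨ ¬running) is false there.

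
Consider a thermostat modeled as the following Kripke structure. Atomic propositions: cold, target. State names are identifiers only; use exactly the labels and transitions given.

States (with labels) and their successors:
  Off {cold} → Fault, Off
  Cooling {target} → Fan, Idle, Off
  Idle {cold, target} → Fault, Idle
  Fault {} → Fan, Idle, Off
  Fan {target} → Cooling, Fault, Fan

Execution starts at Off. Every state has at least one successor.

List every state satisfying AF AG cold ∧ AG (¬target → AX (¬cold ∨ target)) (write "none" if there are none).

none

States satisfying AG cold: ∅.
States satisfying AF AG cold: ∅.
States satisfying ¬target → AX (¬cold ∨ target): {Cooling, Idle, Fan}.
States satisfying AG (¬target → AX (¬cold ∨ target)): ∅.
States satisfying AF AG cold ∧ AG (¬target → AX (¬cold ∨ target)): ∅.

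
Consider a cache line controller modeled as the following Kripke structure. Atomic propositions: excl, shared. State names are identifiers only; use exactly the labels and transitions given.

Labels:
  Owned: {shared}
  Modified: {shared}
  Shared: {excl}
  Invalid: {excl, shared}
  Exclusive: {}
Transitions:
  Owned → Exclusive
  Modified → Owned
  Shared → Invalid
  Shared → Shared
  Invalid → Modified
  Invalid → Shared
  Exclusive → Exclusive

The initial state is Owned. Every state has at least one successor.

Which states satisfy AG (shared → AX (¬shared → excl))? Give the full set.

{Exclusive}

States satisfying shared → AX (¬shared → excl): {Modified, Shared, Invalid, Exclusive}.
States satisfying AG (shared → AX (¬shared → excl)): {Exclusive}.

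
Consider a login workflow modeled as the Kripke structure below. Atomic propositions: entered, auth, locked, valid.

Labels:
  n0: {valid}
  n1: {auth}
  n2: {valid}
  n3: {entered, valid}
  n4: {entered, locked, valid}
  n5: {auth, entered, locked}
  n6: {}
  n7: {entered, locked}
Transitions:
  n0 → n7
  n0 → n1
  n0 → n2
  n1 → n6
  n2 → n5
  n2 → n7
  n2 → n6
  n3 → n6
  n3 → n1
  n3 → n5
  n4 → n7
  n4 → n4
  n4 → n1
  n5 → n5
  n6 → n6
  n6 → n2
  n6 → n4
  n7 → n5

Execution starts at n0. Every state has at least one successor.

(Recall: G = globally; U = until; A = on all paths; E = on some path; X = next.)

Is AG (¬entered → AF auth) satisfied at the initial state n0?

States satisfying ¬entered → AF auth: {n1, n3, n4, n5, n7}.
States satisfying AG (¬entered → AF auth): {n5, n7}.
n0 is reachable from n0 and violates ¬entered → AF auth, so AG fails at n0.
n0 ∉ Sat(AG (¬entered → AF auth)).

Violated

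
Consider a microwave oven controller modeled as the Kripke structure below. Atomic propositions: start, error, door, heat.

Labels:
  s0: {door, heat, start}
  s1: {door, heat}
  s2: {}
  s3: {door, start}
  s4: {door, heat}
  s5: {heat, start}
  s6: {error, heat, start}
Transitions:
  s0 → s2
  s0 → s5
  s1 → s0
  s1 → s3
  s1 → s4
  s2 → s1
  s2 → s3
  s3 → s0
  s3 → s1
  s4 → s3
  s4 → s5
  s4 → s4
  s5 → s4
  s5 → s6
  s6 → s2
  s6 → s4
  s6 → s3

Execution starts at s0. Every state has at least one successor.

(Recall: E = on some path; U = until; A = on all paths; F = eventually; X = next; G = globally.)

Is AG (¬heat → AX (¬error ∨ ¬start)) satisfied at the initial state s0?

States satisfying ¬heat → AX (¬error ∨ ¬start): {s0, s1, s2, s3, s4, s5, s6}.
States satisfying AG (¬heat → AX (¬error ∨ ¬start)): {s0, s1, s2, s3, s4, s5, s6}.
Every state reachable from s0 satisfies ¬heat → AX (¬error ∨ ¬start).
s0 ∈ Sat(AG (¬heat → AX (¬error ∨ ¬start))).

Yes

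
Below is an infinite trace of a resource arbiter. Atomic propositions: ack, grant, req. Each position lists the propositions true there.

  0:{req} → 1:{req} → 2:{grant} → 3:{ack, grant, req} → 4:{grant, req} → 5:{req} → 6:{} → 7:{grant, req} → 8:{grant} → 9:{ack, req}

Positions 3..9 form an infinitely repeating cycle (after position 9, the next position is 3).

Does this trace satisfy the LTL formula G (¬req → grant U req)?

Does not hold

¬req → grant U req must hold at every position from 0 onward. It fails at position 6, so G (¬req → grant U req) is false.
Positions where ¬req holds: 2, 6, 8.
Check grant U req at each: 2→ok, 6→fails, 8→ok.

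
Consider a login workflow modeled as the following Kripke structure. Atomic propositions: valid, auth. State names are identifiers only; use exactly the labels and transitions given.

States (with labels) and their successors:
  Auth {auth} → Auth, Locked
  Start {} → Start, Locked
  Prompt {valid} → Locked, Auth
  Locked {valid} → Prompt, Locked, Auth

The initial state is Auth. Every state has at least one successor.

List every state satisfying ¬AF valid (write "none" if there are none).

States satisfying valid: {Prompt, Locked}.
States satisfying AF valid: {Prompt, Locked}.
States satisfying ¬AF valid: {Auth, Start}.

{Auth, Start}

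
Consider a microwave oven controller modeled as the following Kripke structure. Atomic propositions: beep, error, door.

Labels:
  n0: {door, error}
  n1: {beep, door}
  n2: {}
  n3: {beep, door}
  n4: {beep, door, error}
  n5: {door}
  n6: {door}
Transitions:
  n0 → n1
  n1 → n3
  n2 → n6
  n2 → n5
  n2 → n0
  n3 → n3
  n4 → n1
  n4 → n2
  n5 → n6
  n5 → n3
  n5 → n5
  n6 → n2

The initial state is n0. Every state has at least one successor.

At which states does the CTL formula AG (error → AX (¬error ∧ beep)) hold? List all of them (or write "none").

States satisfying error → AX (¬error ∧ beep): {n0, n1, n2, n3, n5, n6}.
States satisfying AG (error → AX (¬error ∧ beep)): {n0, n1, n2, n3, n5, n6}.

{n0, n1, n2, n3, n5, n6}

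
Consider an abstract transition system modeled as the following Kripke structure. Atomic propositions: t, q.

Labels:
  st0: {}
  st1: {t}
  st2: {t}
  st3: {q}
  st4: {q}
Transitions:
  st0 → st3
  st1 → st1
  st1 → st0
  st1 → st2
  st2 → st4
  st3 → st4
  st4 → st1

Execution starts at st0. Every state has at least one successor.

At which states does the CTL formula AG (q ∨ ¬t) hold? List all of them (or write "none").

none

States satisfying q ∨ ¬t: {st0, st3, st4}.
States satisfying AG (q ∨ ¬t): ∅.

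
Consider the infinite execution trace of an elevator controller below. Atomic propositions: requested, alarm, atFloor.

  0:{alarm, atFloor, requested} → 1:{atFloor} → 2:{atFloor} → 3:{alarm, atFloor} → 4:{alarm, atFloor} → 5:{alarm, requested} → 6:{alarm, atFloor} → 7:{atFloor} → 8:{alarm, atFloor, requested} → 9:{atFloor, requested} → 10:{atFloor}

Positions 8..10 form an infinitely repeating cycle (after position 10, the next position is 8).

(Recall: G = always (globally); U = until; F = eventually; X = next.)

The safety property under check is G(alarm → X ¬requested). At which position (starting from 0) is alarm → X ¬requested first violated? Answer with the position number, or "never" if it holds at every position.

Check alarm → X ¬requested at each position in order: 0 ✓, 1 ✓, 2 ✓, 3 ✓.
At position 4 the labels are {alarm, atFloor} and the next position 5 has {alarm, requested}, so alarm → X ¬requested is false there. This is the first violation.

4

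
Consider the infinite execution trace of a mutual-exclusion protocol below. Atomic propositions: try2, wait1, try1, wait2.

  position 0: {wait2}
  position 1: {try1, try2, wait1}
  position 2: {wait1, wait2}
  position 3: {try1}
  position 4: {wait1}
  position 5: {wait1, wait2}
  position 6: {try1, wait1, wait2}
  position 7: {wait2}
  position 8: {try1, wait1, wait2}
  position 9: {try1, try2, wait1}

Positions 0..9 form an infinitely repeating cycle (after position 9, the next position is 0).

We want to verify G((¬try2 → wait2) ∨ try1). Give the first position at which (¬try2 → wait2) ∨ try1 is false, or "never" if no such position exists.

4

Check (¬try2 → wait2) ∨ try1 at each position in order: 0 ✓, 1 ✓, 2 ✓, 3 ✓.
At position 4 the labels are {wait1}, so (¬try2 → wait2) ∨ try1 is false there. This is the first violation.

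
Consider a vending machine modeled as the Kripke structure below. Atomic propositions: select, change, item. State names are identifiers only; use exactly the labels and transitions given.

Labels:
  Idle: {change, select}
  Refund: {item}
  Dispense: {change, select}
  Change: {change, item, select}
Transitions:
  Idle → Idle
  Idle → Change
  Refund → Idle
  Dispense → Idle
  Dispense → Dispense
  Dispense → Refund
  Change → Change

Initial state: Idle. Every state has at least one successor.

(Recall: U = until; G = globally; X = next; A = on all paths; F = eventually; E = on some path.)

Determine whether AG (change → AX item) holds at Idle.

Violated

States satisfying change → AX item: {Refund, Change}.
States satisfying AG (change → AX item): {Change}.
Idle is reachable from Idle and violates change → AX item, so AG fails at Idle.
Idle ∉ Sat(AG (change → AX item)).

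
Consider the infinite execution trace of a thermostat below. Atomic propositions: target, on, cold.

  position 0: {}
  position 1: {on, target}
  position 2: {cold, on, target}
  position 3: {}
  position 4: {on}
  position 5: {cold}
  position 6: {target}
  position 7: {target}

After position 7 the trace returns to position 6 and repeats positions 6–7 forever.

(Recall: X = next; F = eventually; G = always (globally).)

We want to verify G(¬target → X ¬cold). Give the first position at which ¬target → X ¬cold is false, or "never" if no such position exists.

Check ¬target → X ¬cold at each position in order: 0 ✓, 1 ✓, 2 ✓, 3 ✓.
At position 4 the labels are {on} and the next position 5 has {cold}, so ¬target → X ¬cold is false there. This is the first violation.

4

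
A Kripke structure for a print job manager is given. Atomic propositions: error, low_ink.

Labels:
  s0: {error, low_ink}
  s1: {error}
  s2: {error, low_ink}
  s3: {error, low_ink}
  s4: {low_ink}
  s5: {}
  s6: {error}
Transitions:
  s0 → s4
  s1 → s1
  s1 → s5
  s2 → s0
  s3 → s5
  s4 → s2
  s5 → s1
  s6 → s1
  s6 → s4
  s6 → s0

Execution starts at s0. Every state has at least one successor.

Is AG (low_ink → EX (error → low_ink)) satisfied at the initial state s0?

Holds

States satisfying low_ink → EX (error → low_ink): {s0, s1, s2, s3, s4, s5, s6}.
States satisfying AG (low_ink → EX (error → low_ink)): {s0, s1, s2, s3, s4, s5, s6}.
Every state reachable from s0 satisfies low_ink → EX (error → low_ink).
s0 ∈ Sat(AG (low_ink → EX (error → low_ink))).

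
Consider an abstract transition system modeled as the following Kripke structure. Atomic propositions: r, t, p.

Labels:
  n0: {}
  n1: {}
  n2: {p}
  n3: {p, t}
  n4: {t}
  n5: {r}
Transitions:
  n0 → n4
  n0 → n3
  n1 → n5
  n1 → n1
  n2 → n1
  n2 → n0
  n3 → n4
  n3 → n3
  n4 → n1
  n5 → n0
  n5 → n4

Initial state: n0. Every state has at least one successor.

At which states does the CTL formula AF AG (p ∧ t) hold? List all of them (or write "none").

none

States satisfying AG (p ∧ t): ∅.
States satisfying AF AG (p ∧ t): ∅.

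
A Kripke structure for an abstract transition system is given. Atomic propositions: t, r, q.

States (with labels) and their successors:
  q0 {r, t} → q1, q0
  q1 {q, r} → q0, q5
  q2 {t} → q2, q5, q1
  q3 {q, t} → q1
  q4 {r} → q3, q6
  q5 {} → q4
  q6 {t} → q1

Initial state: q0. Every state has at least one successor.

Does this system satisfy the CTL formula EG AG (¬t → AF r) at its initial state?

States satisfying AG (¬t → AF r): {q0, q1, q2, q3, q4, q5, q6}.
States satisfying EG AG (¬t → AF r): {q0, q1, q2, q3, q4, q5, q6}.
q0 ∈ Sat(EG AG (¬t → AF r)).

Satisfied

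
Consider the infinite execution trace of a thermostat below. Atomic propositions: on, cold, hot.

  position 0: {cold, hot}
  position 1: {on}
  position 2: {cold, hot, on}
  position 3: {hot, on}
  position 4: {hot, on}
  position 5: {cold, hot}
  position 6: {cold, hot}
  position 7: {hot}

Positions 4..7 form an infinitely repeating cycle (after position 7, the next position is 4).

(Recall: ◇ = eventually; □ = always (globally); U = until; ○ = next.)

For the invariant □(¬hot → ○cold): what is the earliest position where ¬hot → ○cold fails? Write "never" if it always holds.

never

¬hot → ○cold holds at every position 0..7, and those are all the positions the trace ever visits, so the invariant □(¬hot → ○cold) is never violated.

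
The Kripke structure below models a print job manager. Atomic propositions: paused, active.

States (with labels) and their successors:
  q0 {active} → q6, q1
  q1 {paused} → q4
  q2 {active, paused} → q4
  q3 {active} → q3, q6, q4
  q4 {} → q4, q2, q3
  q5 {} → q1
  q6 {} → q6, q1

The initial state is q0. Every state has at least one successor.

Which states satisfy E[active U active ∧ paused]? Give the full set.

{q2}

States satisfying active: {q0, q2, q3}.
States satisfying active ∧ paused: {q2}.
States satisfying E[active U active ∧ paused]: {q2}.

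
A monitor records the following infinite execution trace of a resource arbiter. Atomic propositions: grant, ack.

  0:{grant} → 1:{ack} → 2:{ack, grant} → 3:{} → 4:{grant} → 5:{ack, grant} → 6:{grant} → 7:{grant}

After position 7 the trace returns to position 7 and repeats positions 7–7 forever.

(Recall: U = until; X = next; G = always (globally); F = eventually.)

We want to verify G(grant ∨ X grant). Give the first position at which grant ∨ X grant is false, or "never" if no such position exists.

grant ∨ X grant holds at every position 0..7, and those are all the positions the trace ever visits, so the invariant G(grant ∨ X grant) is never violated.

never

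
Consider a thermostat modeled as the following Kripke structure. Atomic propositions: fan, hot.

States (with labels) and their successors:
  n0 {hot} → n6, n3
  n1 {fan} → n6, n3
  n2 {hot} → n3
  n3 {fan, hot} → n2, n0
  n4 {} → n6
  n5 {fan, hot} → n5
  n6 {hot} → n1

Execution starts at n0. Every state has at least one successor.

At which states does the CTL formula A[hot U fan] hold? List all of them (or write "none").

States satisfying hot: {n0, n2, n3, n5, n6}.
States satisfying fan: {n1, n3, n5}.
States satisfying A[hot U fan]: {n0, n1, n2, n3, n5, n6}.

{n0, n1, n2, n3, n5, n6}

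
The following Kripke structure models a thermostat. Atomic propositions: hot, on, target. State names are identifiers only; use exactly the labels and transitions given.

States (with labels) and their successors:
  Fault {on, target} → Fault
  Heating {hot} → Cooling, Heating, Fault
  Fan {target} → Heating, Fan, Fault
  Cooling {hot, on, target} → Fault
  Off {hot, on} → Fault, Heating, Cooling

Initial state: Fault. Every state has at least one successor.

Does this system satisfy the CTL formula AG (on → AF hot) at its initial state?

States satisfying on → AF hot: {Heating, Fan, Cooling, Off}.
States satisfying AG (on → AF hot): ∅.
Fault is reachable from Fault and violates on → AF hot, so AG fails at Fault.
Fault ∉ Sat(AG (on → AF hot)).

Does not hold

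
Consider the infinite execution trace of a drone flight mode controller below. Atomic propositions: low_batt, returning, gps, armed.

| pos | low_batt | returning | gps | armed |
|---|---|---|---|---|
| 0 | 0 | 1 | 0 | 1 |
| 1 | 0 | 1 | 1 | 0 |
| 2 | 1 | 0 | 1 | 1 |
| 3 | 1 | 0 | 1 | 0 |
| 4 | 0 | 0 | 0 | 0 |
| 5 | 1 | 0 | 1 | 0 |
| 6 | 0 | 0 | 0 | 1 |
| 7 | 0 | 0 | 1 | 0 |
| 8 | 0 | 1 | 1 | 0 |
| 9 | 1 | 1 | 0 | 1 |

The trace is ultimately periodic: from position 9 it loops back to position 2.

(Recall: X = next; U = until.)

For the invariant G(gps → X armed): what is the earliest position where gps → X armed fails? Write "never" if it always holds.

Check gps → X armed at each position in order: 0 ✓, 1 ✓.
At position 2 the labels are {armed, gps, low_batt} and the next position 3 has {gps, low_batt}, so gps → X armed is false there. This is the first violation.

2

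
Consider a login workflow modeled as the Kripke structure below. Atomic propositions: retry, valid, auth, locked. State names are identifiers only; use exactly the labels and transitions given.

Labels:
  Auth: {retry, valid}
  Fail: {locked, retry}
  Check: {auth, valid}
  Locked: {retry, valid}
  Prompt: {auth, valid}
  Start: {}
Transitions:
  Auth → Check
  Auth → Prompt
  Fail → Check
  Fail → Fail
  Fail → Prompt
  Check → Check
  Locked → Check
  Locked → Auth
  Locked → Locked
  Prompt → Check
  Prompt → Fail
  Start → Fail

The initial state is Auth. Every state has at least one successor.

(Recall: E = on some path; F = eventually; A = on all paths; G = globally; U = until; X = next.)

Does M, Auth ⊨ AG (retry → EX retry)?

Violated

States satisfying retry → EX retry: {Fail, Check, Locked, Prompt, Start}.
States satisfying AG (retry → EX retry): {Fail, Check, Prompt, Start}.
Auth is reachable from Auth and violates retry → EX retry, so AG fails at Auth.
Auth ∉ Sat(AG (retry → EX retry)).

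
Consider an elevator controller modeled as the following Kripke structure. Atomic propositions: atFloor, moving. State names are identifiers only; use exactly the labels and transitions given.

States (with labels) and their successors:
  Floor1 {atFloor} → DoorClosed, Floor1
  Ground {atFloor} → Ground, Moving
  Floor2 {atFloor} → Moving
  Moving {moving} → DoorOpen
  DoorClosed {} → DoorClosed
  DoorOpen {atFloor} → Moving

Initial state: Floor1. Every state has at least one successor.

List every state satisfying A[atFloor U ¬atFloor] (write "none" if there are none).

States satisfying atFloor: {Floor1, Ground, Floor2, DoorOpen}.
States satisfying ¬atFloor: {Moving, DoorClosed}.
States satisfying A[atFloor U ¬atFloor]: {Floor2, Moving, DoorClosed, DoorOpen}.

{Floor2, Moving, DoorClosed, DoorOpen}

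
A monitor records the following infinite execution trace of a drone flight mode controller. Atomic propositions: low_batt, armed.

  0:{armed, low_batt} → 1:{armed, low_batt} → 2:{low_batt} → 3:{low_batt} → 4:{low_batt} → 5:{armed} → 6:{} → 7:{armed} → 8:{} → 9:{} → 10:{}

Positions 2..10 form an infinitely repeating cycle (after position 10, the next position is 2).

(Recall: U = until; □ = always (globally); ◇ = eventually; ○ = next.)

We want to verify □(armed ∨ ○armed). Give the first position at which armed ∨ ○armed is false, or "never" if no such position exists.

2

Check armed ∨ ○armed at each position in order: 0 ✓, 1 ✓.
At position 2 the labels are {low_batt} and the next position 3 has {low_batt}, so armed ∨ ○armed is false there. This is the first violation.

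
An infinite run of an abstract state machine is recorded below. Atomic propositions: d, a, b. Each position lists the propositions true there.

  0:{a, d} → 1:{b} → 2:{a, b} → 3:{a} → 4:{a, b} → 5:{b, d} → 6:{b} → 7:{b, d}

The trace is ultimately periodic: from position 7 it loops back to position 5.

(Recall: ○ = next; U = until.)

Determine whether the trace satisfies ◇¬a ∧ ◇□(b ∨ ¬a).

Satisfied

¬a holds at position 1, which is reachable from 0, so ◇¬a holds.
□(b ∨ ¬a) holds at position 4, which is reachable from 0, so ◇□(b ∨ ¬a) holds.
At position 0: ◇¬a is true; ◇□(b ∨ ¬a) is true; so ◇¬a ∧ ◇□(b ∨ ¬a) is true.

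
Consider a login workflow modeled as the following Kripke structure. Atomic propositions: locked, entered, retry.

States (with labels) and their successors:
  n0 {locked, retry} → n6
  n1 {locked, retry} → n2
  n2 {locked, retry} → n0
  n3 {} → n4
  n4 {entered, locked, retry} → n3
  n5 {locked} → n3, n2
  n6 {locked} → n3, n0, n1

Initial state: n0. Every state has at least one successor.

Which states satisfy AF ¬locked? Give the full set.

{n3, n4}

States satisfying ¬locked: {n3}.
States satisfying AF ¬locked: {n3, n4}.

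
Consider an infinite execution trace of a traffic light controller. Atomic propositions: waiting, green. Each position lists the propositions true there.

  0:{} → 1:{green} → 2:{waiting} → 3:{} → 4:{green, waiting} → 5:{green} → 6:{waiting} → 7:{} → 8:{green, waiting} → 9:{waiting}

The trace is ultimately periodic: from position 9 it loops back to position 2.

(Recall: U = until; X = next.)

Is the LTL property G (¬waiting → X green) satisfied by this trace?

¬waiting → X green must hold at every position from 0 onward. It fails at position 1, so G (¬waiting → X green) is false.
Positions where ¬waiting holds: 0, 1, 3, 5, 7.
Check X green at each: 0→ok, 1→fails, 3→ok, 5→fails, 7→ok.

Violated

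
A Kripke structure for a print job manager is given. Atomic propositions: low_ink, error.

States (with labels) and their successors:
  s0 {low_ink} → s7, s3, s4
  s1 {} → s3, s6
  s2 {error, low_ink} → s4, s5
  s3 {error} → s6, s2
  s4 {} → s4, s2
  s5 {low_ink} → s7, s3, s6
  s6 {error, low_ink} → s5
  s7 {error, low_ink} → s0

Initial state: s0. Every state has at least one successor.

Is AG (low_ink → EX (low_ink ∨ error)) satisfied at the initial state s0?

States satisfying low_ink → EX (low_ink ∨ error): {s0, s1, s2, s3, s4, s5, s6, s7}.
States satisfying AG (low_ink → EX (low_ink ∨ error)): {s0, s1, s2, s3, s4, s5, s6, s7}.
Every state reachable from s0 satisfies low_ink → EX (low_ink ∨ error).
s0 ∈ Sat(AG (low_ink → EX (low_ink ∨ error))).

Holds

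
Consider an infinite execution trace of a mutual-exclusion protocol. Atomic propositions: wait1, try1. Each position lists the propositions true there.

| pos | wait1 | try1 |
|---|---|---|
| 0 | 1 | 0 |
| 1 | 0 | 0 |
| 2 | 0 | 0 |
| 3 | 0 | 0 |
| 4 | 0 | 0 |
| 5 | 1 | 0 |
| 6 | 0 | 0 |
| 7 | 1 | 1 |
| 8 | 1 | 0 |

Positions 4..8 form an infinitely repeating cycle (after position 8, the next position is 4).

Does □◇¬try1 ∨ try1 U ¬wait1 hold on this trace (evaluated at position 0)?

◇¬try1 holds at every position 0..8, and those are all positions ever visited, so □◇¬try1 holds.
Walking from position 0: at position 0, ¬wait1 has not yet held and try1 fails, so try1 U ¬wait1 is false.
At position 0: □◇¬try1 is true; try1 U ¬wait1 is false; so □◇¬try1 ∨ try1 U ¬wait1 is true.

Yes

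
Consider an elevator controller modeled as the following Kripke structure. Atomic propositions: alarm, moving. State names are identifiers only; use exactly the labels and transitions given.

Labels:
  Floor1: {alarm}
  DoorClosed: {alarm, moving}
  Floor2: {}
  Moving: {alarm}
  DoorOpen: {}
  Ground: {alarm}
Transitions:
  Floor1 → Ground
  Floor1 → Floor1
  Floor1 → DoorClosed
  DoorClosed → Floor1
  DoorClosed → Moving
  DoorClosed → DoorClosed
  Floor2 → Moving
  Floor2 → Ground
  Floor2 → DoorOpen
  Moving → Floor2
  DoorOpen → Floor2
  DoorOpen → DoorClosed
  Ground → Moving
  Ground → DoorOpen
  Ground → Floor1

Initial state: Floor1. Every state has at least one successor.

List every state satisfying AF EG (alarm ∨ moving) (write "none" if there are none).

States satisfying EG (alarm ∨ moving): {Floor1, DoorClosed, Ground}.
States satisfying AF EG (alarm ∨ moving): {Floor1, DoorClosed, Ground}.

{Floor1, DoorClosed, Ground}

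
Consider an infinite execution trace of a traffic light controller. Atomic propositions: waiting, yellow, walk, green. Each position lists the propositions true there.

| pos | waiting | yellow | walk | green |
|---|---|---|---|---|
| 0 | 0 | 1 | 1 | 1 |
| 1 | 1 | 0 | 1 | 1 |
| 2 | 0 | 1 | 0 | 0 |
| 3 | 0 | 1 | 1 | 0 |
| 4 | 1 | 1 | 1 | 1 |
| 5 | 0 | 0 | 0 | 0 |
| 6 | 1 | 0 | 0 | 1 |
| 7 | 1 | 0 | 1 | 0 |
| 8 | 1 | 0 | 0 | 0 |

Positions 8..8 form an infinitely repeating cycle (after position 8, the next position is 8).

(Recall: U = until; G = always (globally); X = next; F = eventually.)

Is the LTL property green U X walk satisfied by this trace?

Walking from position 0: X walk first holds at position 0, and green holds at every earlier position along the way, so green U X walk holds.

Holds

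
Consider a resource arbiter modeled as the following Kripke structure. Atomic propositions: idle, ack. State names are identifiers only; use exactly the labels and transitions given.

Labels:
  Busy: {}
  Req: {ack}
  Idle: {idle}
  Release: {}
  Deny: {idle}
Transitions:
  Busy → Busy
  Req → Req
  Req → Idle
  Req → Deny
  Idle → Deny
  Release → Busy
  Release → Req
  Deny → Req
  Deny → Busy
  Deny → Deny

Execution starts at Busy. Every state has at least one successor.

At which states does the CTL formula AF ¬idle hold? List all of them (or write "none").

States satisfying ¬idle: {Busy, Req, Release}.
States satisfying AF ¬idle: {Busy, Req, Release}.

{Busy, Req, Release}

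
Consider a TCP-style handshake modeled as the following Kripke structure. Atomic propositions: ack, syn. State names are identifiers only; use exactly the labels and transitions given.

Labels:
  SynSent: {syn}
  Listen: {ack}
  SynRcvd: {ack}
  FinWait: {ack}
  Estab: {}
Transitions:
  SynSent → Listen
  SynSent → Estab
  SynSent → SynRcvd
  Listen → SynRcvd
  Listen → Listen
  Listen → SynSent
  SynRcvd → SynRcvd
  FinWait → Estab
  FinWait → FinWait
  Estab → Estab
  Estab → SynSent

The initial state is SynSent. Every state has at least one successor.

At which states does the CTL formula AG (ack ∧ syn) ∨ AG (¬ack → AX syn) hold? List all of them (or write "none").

{SynRcvd}

States satisfying ack ∧ syn: ∅.
States satisfying AG (ack ∧ syn): ∅.
States satisfying ¬ack → AX syn: {Listen, SynRcvd, FinWait}.
States satisfying AG (¬ack → AX syn): {SynRcvd}.
States satisfying AG (ack ∧ syn) ∨ AG (¬ack → AX syn): {SynRcvd}.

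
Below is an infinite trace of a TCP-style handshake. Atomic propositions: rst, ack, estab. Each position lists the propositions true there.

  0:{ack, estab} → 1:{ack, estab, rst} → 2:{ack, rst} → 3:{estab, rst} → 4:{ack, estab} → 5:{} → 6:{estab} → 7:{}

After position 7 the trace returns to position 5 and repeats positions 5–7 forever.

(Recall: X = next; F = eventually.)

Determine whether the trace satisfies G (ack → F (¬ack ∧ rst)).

Violated

ack → F (¬ack ∧ rst) must hold at every position from 0 onward. It fails at position 4, so G (ack → F (¬ack ∧ rst)) is false.
Positions where ack holds: 0, 1, 2, 4.
Check F (¬ack ∧ rst) at each: 0→ok, 1→ok, 2→ok, 4→fails.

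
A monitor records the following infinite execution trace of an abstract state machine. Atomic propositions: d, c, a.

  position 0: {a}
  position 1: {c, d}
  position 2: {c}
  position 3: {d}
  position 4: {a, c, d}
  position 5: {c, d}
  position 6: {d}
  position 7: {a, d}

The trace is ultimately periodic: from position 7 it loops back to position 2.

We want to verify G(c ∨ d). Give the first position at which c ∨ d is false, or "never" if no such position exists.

At position 0 the labels are {a}, so c ∨ d is false there. This is the first violation.

0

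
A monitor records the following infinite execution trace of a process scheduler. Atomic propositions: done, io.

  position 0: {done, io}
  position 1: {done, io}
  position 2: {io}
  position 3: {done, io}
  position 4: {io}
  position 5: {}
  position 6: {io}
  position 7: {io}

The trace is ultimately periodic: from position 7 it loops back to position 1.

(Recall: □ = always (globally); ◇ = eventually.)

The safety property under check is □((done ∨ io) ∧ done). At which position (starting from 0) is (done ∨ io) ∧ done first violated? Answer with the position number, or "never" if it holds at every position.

Check (done ∨ io) ∧ done at each position in order: 0 ✓, 1 ✓.
At position 2 the labels are {io}, so (done ∨ io) ∧ done is false there. This is the first violation.

2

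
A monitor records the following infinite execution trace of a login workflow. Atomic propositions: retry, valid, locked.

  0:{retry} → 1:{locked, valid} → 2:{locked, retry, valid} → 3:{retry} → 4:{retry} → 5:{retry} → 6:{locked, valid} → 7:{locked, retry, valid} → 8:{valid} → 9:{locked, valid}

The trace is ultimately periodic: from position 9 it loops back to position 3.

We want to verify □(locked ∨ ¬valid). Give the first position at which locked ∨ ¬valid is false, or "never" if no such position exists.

Check locked ∨ ¬valid at each position in order: 0 ✓, 1 ✓, 2 ✓, 3 ✓, 4 ✓, 5 ✓, 6 ✓, 7 ✓.
At position 8 the labels are {valid}, so locked ∨ ¬valid is false there. This is the first violation.

8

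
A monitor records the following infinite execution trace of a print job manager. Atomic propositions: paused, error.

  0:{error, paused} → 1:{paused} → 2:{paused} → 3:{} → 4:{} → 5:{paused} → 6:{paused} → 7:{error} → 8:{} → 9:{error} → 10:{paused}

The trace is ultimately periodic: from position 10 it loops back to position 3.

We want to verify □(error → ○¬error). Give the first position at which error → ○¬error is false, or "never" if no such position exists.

error → ○¬error holds at every position 0..10, and those are all the positions the trace ever visits, so the invariant □(error → ○¬error) is never violated.

never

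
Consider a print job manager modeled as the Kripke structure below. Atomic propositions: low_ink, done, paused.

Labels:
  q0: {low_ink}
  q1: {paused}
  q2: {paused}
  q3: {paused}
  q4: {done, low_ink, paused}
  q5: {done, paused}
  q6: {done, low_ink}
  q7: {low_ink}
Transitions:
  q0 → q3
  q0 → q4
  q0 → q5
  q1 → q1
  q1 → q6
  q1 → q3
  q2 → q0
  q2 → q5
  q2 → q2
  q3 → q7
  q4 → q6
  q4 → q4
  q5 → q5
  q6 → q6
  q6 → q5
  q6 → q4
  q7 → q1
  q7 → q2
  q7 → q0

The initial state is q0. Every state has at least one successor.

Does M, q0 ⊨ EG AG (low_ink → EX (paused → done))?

Satisfied

States satisfying AG (low_ink → EX (paused → done)): {q0, q1, q2, q3, q4, q5, q6, q7}.
States satisfying EG AG (low_ink → EX (paused → done)): {q0, q1, q2, q3, q4, q5, q6, q7}.
q0 ∈ Sat(EG AG (low_ink → EX (paused → done))).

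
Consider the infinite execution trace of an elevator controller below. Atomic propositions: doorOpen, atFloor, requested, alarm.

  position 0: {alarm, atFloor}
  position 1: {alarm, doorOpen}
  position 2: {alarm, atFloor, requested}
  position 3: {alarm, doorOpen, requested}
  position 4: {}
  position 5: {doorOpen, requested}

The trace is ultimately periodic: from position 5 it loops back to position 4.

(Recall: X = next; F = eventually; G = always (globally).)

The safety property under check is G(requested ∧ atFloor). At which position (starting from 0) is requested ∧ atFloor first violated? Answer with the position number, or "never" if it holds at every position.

At position 0 the labels are {alarm, atFloor}, so requested ∧ atFloor is false there. This is the first violation.

0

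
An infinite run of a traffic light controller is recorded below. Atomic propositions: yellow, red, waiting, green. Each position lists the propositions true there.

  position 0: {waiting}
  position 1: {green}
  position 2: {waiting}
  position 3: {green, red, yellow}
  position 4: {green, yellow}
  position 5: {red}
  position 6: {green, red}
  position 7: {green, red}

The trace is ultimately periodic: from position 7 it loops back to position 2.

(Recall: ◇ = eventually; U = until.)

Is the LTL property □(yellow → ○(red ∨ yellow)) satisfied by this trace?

Yes

yellow → ○(red ∨ yellow) holds at every position 0..7, and those are all positions ever visited, so □(yellow → ○(red ∨ yellow)) holds.
Positions where yellow holds: 3, 4.
Check ○(red ∨ yellow) at each: 3→ok, 4→ok.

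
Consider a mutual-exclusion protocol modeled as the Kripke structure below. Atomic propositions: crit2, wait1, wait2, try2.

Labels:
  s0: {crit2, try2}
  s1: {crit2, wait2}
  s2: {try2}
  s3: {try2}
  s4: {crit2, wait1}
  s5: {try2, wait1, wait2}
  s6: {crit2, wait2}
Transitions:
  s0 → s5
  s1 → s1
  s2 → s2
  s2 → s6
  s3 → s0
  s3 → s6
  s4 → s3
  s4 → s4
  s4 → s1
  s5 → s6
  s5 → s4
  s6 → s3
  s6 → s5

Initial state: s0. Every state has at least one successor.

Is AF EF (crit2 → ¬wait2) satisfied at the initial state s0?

Holds

States satisfying EF (crit2 → ¬wait2): {s0, s2, s3, s4, s5, s6}.
States satisfying AF EF (crit2 → ¬wait2): {s0, s2, s3, s4, s5, s6}.
s0 ∈ Sat(AF EF (crit2 → ¬wait2)).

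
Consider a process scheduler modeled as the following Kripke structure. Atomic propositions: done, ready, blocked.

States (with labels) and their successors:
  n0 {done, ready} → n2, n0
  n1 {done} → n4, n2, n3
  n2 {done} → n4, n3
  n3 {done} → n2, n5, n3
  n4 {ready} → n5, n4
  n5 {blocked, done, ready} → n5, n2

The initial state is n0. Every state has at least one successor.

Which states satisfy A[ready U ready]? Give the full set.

{n0, n4, n5}

States satisfying ready: {n0, n4, n5}.
States satisfying A[ready U ready]: {n0, n4, n5}.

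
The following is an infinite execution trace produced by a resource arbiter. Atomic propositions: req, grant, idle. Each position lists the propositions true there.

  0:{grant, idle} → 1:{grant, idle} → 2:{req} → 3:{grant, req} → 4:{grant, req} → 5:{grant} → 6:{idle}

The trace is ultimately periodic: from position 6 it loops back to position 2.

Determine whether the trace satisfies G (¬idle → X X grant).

¬idle → X X grant must hold at every position from 0 onward. It fails at position 4, so G (¬idle → X X grant) is false.
Positions where ¬idle holds: 2, 3, 4, 5.
Check X X grant at each: 2→ok, 3→ok, 4→fails, 5→fails.

Violated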